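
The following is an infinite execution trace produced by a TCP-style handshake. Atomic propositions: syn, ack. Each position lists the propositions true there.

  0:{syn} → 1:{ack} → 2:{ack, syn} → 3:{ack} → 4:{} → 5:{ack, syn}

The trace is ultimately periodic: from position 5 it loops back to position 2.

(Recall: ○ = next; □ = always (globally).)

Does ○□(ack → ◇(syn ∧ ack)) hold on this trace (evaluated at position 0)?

The position after 0 is 1; □(ack → ◇(syn ∧ ack)) is true there.

Yes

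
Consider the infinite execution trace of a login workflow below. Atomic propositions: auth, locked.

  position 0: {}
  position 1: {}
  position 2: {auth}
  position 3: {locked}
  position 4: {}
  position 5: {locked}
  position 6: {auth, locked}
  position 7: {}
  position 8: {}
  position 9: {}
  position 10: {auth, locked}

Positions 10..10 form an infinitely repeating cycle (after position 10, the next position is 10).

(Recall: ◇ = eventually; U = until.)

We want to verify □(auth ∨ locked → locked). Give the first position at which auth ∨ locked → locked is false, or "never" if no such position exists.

2

Check auth ∨ locked → locked at each position in order: 0 ✓, 1 ✓.
At position 2 the labels are {auth}, so auth ∨ locked → locked is false there. This is the first violation.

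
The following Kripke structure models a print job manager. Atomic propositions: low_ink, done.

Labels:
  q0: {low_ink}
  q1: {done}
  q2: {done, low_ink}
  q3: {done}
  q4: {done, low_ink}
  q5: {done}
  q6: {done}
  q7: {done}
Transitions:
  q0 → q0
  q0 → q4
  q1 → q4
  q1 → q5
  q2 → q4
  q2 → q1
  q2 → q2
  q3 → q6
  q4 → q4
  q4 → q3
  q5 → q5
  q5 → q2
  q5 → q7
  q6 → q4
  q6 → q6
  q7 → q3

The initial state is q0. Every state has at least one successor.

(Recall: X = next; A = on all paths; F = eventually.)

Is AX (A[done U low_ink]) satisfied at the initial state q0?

Holds

States satisfying A[done U low_ink]: {q0, q2, q4}.
States satisfying AX (A[done U low_ink]): {q0}.
q0 ∈ Sat(AX (A[done U low_ink])).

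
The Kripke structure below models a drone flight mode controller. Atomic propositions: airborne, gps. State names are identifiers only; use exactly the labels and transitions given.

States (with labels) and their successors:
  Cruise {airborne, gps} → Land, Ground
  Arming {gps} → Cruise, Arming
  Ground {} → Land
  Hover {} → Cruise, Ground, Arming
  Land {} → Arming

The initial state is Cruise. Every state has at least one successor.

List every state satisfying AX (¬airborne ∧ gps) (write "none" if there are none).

{Land}

States satisfying ¬airborne ∧ gps: {Arming}.
States satisfying AX (¬airborne ∧ gps): {Land}.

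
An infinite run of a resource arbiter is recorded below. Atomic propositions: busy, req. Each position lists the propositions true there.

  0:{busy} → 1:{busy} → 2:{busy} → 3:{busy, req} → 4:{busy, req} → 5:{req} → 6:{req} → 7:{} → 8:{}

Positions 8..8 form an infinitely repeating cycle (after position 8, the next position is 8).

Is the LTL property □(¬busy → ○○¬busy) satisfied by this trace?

¬busy → ○○¬busy holds at every position 0..8, and those are all positions ever visited, so □(¬busy → ○○¬busy) holds.
Positions where ¬busy holds: 5, 6, 7, 8.
Check ○○¬busy at each: 5→ok, 6→ok, 7→ok, 8→ok.

Holds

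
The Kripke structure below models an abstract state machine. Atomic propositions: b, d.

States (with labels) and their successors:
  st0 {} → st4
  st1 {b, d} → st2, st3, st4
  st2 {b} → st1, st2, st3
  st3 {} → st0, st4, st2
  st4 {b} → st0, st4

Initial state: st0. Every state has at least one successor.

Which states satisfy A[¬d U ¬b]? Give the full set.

{st0, st3}

States satisfying ¬d: {st0, st2, st3, st4}.
States satisfying ¬b: {st0, st3}.
States satisfying A[¬d U ¬b]: {st0, st3}.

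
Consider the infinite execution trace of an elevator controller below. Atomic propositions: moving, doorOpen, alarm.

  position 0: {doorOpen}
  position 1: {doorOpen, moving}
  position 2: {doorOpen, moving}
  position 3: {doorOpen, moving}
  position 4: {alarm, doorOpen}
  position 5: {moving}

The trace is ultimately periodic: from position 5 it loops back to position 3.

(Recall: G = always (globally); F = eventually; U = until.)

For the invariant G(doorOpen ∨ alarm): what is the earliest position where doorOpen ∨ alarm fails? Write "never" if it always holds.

5

Check doorOpen ∨ alarm at each position in order: 0 ✓, 1 ✓, 2 ✓, 3 ✓, 4 ✓.
At position 5 the labels are {moving}, so doorOpen ∨ alarm is false there. This is the first violation.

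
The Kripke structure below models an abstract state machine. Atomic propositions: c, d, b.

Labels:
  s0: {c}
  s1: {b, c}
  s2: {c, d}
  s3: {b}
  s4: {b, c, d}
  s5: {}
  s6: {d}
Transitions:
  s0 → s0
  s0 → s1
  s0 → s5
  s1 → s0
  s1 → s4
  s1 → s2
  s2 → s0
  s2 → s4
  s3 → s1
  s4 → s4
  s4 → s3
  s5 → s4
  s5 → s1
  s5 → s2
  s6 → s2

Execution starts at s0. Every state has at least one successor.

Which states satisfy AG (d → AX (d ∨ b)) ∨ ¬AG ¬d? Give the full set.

{s0, s1, s2, s3, s4, s5, s6}

States satisfying d → AX (d ∨ b): {s0, s1, s3, s4, s5, s6}.
States satisfying AG (d → AX (d ∨ b)): ∅.
States satisfying ¬d: {s0, s1, s3, s5}.
States satisfying AG ¬d: ∅.
States satisfying ¬AG ¬d: {s0, s1, s2, s3, s4, s5, s6}.
States satisfying AG (d → AX (d ∨ b)) ∨ ¬AG ¬d: {s0, s1, s2, s3, s4, s5, s6}.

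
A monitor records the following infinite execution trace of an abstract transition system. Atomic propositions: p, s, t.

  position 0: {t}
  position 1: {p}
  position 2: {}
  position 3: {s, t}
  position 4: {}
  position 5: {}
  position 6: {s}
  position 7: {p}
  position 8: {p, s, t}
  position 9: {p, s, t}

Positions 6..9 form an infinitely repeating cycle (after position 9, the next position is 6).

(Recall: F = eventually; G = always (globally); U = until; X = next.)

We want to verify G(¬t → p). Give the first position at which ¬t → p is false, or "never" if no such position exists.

2

Check ¬t → p at each position in order: 0 ✓, 1 ✓.
At position 2 the labels are {}, so ¬t → p is false there. This is the first violation.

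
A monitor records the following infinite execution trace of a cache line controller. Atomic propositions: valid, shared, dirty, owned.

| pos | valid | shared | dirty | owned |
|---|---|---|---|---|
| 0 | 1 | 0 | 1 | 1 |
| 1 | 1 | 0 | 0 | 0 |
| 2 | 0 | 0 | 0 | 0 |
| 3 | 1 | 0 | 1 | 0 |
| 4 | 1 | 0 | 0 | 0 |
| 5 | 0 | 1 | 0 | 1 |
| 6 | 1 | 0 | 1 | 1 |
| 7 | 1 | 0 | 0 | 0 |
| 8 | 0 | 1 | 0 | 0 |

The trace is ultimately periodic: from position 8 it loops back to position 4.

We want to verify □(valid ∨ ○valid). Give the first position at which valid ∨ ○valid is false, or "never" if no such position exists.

valid ∨ ○valid holds at every position 0..8, and those are all the positions the trace ever visits, so the invariant □(valid ∨ ○valid) is never violated.

never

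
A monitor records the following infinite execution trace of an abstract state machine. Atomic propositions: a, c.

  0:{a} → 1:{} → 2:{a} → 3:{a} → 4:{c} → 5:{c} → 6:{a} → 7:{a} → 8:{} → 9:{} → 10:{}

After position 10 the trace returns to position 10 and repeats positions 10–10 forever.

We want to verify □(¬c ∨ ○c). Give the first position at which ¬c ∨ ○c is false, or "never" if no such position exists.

5

Check ¬c ∨ ○c at each position in order: 0 ✓, 1 ✓, 2 ✓, 3 ✓, 4 ✓.
At position 5 the labels are {c} and the next position 6 has {a}, so ¬c ∨ ○c is false there. This is the first violation.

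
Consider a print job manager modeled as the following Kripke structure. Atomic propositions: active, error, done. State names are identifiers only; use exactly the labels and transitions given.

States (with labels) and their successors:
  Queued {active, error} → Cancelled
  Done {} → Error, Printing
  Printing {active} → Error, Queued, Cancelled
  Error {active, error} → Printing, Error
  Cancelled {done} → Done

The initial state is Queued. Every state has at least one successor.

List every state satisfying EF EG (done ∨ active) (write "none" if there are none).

States satisfying EG (done ∨ active): {Printing, Error}.
States satisfying EF EG (done ∨ active): {Queued, Done, Printing, Error, Cancelled}.

{Queued, Done, Printing, Error, Cancelled}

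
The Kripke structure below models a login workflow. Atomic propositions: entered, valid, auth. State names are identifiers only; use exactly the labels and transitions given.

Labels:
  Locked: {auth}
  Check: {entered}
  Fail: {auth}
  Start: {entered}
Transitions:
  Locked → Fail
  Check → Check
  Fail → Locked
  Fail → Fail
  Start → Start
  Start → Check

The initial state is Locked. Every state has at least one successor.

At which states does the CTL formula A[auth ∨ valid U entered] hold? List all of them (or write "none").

States satisfying auth ∨ valid: {Locked, Fail}.
States satisfying entered: {Check, Start}.
States satisfying A[auth ∨ valid U entered]: {Check, Start}.

{Check, Start}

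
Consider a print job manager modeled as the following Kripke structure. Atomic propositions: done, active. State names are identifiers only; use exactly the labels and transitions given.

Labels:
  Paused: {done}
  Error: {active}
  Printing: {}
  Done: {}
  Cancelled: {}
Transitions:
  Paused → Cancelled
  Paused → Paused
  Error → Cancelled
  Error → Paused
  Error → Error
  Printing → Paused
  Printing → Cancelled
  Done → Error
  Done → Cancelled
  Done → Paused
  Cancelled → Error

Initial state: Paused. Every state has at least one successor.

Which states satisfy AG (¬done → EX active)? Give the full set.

{Paused, Error, Done, Cancelled}

States satisfying ¬done → EX active: {Paused, Error, Done, Cancelled}.
States satisfying AG (¬done → EX active): {Paused, Error, Done, Cancelled}.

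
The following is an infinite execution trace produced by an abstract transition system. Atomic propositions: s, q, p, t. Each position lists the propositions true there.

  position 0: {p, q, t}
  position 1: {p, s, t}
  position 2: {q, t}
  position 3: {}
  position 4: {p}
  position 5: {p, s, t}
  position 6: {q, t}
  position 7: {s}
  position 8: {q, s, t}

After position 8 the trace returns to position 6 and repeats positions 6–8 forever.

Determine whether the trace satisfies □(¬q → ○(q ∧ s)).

¬q → ○(q ∧ s) must hold at every position from 0 onward. It fails at position 1, so □(¬q → ○(q ∧ s)) is false.
Positions where ¬q holds: 1, 3, 4, 5, 7.
Check ○(q ∧ s) at each: 1→fails, 3→fails, 4→fails, 5→fails, 7→ok.

No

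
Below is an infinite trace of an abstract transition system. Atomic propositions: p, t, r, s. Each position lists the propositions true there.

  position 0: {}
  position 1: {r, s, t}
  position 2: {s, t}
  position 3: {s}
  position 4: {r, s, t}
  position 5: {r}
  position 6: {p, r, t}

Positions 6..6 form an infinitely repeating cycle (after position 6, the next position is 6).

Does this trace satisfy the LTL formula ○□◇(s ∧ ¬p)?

The position after 0 is 1; □◇(s ∧ ¬p) is false there.

Violated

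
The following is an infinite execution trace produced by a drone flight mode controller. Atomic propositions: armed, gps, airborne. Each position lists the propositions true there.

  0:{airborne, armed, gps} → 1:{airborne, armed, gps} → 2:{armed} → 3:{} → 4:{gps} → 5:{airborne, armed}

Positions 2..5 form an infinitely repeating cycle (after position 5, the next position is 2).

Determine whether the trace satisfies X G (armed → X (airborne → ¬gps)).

Satisfied

The position after 0 is 1; G (armed → X (airborne → ¬gps)) is true there.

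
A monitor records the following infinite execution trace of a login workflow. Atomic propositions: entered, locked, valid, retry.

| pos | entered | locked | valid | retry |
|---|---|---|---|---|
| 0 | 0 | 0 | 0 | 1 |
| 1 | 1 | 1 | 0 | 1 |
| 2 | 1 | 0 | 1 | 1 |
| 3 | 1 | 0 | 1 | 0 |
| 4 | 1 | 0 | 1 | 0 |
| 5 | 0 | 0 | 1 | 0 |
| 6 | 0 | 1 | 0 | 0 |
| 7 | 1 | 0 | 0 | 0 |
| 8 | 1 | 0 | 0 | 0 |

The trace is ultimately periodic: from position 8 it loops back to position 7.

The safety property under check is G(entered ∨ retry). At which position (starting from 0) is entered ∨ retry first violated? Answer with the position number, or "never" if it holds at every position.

5

Check entered ∨ retry at each position in order: 0 ✓, 1 ✓, 2 ✓, 3 ✓, 4 ✓.
At position 5 the labels are {valid}, so entered ∨ retry is false there. This is the first violation.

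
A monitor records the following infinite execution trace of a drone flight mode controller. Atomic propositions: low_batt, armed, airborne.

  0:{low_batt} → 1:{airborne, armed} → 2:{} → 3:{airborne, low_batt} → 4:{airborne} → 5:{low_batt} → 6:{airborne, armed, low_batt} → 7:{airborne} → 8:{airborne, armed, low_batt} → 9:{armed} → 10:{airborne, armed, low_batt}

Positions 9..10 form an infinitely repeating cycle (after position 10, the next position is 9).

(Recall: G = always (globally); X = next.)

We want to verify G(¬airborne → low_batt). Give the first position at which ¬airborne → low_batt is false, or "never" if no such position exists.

Check ¬airborne → low_batt at each position in order: 0 ✓, 1 ✓.
At position 2 the labels are {}, so ¬airborne → low_batt is false there. This is the first violation.

2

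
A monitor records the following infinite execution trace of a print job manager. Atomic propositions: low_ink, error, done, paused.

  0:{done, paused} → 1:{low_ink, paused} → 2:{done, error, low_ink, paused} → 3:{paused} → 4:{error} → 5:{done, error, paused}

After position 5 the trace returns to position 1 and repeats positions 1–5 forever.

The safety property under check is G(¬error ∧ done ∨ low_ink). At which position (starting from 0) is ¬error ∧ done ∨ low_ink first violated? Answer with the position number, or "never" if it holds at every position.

3

Check ¬error ∧ done ∨ low_ink at each position in order: 0 ✓, 1 ✓, 2 ✓.
At position 3 the labels are {paused}, so ¬error ∧ done ∨ low_ink is false there. This is the first violation.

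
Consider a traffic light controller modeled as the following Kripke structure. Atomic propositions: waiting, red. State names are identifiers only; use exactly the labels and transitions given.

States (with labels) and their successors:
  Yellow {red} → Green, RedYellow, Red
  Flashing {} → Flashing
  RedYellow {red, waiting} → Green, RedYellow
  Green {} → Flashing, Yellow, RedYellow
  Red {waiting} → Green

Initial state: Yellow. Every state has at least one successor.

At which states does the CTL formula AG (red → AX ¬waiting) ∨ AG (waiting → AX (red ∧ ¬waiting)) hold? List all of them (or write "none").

{Flashing}

States satisfying red → AX ¬waiting: {Flashing, Green, Red}.
States satisfying AG (red → AX ¬waiting): {Flashing}.
States satisfying waiting → AX (red ∧ ¬waiting): {Yellow, Flashing, Green}.
States satisfying AG (waiting → AX (red ∧ ¬waiting)): {Flashing}.
States satisfying AG (red → AX ¬waiting) ∨ AG (waiting → AX (red ∧ ¬waiting)): {Flashing}.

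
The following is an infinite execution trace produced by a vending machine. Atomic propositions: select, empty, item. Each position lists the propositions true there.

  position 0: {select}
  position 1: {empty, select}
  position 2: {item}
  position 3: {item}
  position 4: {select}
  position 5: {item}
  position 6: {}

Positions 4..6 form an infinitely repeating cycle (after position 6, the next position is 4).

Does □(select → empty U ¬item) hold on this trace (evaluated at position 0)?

select → empty U ¬item holds at every position 0..6, and those are all positions ever visited, so □(select → empty U ¬item) holds.
Positions where select holds: 0, 1, 4.
Check empty U ¬item at each: 0→ok, 1→ok, 4→ok.

Yes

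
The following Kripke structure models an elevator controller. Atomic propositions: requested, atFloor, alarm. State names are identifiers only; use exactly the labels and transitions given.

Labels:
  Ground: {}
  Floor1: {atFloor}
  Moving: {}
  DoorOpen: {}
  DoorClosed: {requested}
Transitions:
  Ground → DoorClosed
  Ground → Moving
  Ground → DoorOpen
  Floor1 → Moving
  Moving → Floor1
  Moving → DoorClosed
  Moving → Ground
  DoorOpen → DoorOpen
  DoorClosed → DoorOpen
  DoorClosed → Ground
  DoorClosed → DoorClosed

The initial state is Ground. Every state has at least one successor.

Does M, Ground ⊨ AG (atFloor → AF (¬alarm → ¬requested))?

Holds

States satisfying atFloor → AF (¬alarm → ¬requested): {Ground, Floor1, Moving, DoorOpen, DoorClosed}.
States satisfying AG (atFloor → AF (¬alarm → ¬requested)): {Ground, Floor1, Moving, DoorOpen, DoorClosed}.
Every state reachable from Ground satisfies atFloor → AF (¬alarm → ¬requested).
Ground ∈ Sat(AG (atFloor → AF (¬alarm → ¬requested))).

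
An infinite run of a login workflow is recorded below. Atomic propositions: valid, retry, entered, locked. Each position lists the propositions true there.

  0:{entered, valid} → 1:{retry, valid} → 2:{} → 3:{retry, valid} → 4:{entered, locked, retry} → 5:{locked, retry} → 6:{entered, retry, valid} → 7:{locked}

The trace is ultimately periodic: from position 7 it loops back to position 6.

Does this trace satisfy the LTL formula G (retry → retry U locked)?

Does not hold

retry → retry U locked must hold at every position from 0 onward. It fails at position 1, so G (retry → retry U locked) is false.
Positions where retry holds: 1, 3, 4, 5, 6.
Check retry U locked at each: 1→fails, 3→ok, 4→ok, 5→ok, 6→ok.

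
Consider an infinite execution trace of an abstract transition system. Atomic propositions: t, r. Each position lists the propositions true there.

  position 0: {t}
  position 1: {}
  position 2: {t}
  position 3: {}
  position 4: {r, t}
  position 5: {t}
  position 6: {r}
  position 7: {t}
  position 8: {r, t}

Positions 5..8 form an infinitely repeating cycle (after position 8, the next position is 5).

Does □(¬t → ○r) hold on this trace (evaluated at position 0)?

¬t → ○r must hold at every position from 0 onward. It fails at position 1, so □(¬t → ○r) is false.
Positions where ¬t holds: 1, 3, 6.
Check ○r at each: 1→fails, 3→ok, 6→fails.

Does not hold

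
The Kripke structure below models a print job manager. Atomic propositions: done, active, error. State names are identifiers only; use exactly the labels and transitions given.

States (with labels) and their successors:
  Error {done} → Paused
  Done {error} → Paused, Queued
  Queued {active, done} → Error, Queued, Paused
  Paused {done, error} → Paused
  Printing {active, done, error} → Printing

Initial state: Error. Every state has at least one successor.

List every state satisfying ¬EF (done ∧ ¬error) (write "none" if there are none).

States satisfying done ∧ ¬error: {Error, Queued}.
States satisfying EF (done ∧ ¬error): {Error, Done, Queued}.
States satisfying ¬EF (done ∧ ¬error): {Paused, Printing}.

{Paused, Printing}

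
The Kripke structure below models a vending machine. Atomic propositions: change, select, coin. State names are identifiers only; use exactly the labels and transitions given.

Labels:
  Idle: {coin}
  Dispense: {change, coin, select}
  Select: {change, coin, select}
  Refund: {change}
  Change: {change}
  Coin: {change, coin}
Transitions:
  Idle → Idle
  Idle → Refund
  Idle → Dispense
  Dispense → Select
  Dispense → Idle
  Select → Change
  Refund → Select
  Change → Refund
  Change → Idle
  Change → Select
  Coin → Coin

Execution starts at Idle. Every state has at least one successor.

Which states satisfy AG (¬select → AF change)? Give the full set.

{Coin}

States satisfying ¬select → AF change: {Dispense, Select, Refund, Change, Coin}.
States satisfying AG (¬select → AF change): {Coin}.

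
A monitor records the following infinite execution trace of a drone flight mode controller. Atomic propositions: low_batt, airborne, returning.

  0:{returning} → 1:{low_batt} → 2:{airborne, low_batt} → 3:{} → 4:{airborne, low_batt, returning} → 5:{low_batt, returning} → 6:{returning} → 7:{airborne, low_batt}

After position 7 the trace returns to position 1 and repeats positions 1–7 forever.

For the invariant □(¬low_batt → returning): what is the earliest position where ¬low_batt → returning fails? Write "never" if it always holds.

3

Check ¬low_batt → returning at each position in order: 0 ✓, 1 ✓, 2 ✓.
At position 3 the labels are {}, so ¬low_batt → returning is false there. This is the first violation.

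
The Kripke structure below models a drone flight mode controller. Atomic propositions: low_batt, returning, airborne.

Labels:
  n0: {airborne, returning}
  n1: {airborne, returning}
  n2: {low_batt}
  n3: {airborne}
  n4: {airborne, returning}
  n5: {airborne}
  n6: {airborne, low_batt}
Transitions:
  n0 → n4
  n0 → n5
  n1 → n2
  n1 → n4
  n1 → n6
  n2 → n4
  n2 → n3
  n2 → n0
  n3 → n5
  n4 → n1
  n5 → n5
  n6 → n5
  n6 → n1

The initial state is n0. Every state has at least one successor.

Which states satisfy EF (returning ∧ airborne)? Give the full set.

{n0, n1, n2, n4, n6}

States satisfying returning ∧ airborne: {n0, n1, n4}.
States satisfying EF (returning ∧ airborne): {n0, n1, n2, n4, n6}.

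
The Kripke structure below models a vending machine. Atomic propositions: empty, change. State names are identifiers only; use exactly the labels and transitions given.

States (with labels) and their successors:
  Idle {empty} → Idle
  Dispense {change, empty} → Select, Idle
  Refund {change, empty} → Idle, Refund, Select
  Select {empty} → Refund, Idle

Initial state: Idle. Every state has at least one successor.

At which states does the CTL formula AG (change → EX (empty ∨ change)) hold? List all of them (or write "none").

{Idle, Dispense, Refund, Select}

States satisfying change → EX (empty ∨ change): {Idle, Dispense, Refund, Select}.
States satisfying AG (change → EX (empty ∨ change)): {Idle, Dispense, Refund, Select}.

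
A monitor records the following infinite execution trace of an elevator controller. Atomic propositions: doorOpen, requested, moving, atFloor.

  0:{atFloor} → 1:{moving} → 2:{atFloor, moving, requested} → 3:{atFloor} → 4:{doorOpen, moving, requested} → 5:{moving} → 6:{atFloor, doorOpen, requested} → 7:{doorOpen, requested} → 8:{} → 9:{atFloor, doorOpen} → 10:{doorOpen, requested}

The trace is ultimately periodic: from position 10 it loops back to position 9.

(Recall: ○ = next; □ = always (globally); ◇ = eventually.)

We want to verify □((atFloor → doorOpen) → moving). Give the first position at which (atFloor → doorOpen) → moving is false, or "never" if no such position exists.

6

Check (atFloor → doorOpen) → moving at each position in order: 0 ✓, 1 ✓, 2 ✓, 3 ✓, 4 ✓, 5 ✓.
At position 6 the labels are {atFloor, doorOpen, requested}, so (atFloor → doorOpen) → moving is false there. This is the first violation.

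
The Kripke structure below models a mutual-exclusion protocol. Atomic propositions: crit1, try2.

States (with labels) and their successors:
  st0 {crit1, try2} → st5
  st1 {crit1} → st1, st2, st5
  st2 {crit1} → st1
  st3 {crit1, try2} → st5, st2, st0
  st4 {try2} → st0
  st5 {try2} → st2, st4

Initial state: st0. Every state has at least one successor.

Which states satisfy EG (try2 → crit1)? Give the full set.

States satisfying try2 → crit1: {st0, st1, st2, st3}.
States satisfying EG (try2 → crit1): {st1, st2, st3}.

{st1, st2, st3}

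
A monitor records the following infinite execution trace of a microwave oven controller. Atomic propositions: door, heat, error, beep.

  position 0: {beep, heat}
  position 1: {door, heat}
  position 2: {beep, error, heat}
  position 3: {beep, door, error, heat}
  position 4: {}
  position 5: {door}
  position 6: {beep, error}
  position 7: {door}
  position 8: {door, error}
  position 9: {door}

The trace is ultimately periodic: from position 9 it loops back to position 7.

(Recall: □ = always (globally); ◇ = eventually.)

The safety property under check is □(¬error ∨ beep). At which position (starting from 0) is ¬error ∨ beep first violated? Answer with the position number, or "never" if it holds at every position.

8

Check ¬error ∨ beep at each position in order: 0 ✓, 1 ✓, 2 ✓, 3 ✓, 4 ✓, 5 ✓, 6 ✓, 7 ✓.
At position 8 the labels are {door, error}, so ¬error ∨ beep is false there. This is the first violation.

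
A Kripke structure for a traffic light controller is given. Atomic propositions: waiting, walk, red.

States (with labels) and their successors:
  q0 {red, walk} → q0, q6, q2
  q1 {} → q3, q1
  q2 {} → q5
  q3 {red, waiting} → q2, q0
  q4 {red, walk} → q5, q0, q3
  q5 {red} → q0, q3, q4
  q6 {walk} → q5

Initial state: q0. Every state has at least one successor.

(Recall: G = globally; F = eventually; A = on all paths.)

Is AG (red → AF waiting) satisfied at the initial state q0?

States satisfying red → AF waiting: {q1, q2, q3, q6}.
States satisfying AG (red → AF waiting): ∅.
q0 is reachable from q0 and violates red → AF waiting, so AG fails at q0.
q0 ∉ Sat(AG (red → AF waiting)).

Does not hold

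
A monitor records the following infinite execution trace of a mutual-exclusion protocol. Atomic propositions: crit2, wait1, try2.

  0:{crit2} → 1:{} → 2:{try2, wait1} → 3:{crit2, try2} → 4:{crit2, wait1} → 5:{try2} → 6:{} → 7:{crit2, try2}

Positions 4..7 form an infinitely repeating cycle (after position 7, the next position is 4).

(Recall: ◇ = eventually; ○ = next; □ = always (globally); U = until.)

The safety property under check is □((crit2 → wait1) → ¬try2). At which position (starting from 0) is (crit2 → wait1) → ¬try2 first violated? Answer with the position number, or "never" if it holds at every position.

Check (crit2 → wait1) → ¬try2 at each position in order: 0 ✓, 1 ✓.
At position 2 the labels are {try2, wait1}, so (crit2 → wait1) → ¬try2 is false there. This is the first violation.

2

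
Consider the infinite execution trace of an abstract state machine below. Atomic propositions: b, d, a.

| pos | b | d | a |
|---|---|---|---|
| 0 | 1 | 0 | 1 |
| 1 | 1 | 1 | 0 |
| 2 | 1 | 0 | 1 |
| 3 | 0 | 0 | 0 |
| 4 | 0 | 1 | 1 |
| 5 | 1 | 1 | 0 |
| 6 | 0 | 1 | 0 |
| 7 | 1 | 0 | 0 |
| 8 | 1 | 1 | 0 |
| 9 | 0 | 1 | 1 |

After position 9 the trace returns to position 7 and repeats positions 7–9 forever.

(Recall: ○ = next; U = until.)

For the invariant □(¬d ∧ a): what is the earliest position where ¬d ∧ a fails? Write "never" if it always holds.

1

Check ¬d ∧ a at each position in order: 0 ✓.
At position 1 the labels are {b, d}, so ¬d ∧ a is false there. This is the first violation.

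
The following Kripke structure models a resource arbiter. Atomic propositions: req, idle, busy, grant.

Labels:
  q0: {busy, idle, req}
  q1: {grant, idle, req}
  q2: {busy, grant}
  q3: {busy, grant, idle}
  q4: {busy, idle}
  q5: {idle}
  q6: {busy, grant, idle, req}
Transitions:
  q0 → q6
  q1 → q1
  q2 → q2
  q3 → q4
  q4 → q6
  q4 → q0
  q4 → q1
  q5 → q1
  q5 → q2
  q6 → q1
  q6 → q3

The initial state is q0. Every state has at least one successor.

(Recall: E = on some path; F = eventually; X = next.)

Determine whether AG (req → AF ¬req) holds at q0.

No

States satisfying req → AF ¬req: {q2, q3, q4, q5}.
States satisfying AG (req → AF ¬req): {q2}.
q0 is reachable from q0 and violates req → AF ¬req, so AG fails at q0.
q0 ∉ Sat(AG (req → AF ¬req)).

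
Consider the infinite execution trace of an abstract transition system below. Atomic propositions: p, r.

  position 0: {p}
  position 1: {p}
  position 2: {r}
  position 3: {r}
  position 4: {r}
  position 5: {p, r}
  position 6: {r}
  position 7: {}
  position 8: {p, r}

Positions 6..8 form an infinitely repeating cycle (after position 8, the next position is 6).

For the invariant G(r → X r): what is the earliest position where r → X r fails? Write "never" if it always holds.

Check r → X r at each position in order: 0 ✓, 1 ✓, 2 ✓, 3 ✓, 4 ✓, 5 ✓.
At position 6 the labels are {r} and the next position 7 has {}, so r → X r is false there. This is the first violation.

6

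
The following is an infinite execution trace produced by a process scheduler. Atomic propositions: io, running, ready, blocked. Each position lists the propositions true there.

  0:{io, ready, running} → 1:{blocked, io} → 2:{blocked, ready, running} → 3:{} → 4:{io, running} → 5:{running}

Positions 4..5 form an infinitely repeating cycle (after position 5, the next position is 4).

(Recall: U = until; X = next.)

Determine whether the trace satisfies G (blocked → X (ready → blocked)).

Yes

blocked → X (ready → blocked) holds at every position 0..5, and those are all positions ever visited, so G (blocked → X (ready → blocked)) holds.
Positions where blocked holds: 1, 2.
Check X (ready → blocked) at each: 1→ok, 2→ok.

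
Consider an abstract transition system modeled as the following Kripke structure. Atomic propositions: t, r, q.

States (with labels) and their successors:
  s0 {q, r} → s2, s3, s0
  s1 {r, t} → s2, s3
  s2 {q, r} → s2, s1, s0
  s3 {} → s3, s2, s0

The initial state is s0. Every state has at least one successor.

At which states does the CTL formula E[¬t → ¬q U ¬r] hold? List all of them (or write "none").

States satisfying ¬t → ¬q: {s1, s3}.
States satisfying ¬r: {s3}.
States satisfying E[¬t → ¬q U ¬r]: {s1, s3}.

{s1, s3}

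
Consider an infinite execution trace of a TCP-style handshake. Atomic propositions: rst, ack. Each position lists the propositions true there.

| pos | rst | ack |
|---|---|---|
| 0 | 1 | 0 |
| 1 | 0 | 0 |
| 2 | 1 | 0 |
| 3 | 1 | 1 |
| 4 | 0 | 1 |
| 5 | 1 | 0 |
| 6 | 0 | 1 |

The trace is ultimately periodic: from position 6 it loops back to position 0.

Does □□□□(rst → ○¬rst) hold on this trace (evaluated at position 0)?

Violated

□□□(rst → ○¬rst) must hold at every position from 0 onward. It fails at position 0, so □□□□(rst → ○¬rst) is false.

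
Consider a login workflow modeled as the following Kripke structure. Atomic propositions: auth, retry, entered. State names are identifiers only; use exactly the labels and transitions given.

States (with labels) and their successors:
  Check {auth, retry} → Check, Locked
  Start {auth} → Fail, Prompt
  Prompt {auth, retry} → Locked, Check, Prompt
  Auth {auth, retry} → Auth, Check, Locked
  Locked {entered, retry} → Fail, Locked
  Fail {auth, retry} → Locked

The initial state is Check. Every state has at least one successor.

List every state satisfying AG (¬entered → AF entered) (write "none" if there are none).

States satisfying ¬entered → AF entered: {Locked, Fail}.
States satisfying AG (¬entered → AF entered): {Locked, Fail}.

{Locked, Fail}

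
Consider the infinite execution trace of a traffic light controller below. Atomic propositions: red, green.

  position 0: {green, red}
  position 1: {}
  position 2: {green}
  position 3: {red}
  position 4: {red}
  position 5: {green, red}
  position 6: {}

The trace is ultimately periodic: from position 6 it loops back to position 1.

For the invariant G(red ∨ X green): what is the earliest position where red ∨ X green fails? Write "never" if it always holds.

2

Check red ∨ X green at each position in order: 0 ✓, 1 ✓.
At position 2 the labels are {green} and the next position 3 has {red}, so red ∨ X green is false there. This is the first violation.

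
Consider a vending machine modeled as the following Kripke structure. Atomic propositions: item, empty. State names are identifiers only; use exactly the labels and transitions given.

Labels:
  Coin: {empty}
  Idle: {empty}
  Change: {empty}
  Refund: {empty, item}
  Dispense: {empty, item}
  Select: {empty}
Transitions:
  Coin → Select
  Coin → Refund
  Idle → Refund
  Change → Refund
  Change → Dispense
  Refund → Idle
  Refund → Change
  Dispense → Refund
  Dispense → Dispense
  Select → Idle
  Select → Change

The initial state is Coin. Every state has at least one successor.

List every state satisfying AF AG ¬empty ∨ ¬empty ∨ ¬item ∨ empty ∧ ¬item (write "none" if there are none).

States satisfying AG ¬empty: ∅.
States satisfying AF AG ¬empty: ∅.
States satisfying ¬empty: ∅.
States satisfying ¬item: {Coin, Idle, Change, Select}.
States satisfying ¬empty ∨ ¬item: {Coin, Idle, Change, Select}.
States satisfying empty ∧ ¬item: {Coin, Idle, Change, Select}.
States satisfying ¬empty ∨ ¬item ∨ empty ∧ ¬item: {Coin, Idle, Change, Select}.
States satisfying AF AG ¬empty ∨ ¬empty ∨ ¬item ∨ empty ∧ ¬item: {Coin, Idle, Change, Select}.

{Coin, Idle, Change, Select}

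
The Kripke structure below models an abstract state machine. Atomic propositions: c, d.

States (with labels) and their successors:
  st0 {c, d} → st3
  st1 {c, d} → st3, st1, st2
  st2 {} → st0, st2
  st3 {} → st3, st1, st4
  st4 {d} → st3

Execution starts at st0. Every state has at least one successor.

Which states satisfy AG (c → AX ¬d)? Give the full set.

none

States satisfying c → AX ¬d: {st0, st2, st3, st4}.
States satisfying AG (c → AX ¬d): ∅.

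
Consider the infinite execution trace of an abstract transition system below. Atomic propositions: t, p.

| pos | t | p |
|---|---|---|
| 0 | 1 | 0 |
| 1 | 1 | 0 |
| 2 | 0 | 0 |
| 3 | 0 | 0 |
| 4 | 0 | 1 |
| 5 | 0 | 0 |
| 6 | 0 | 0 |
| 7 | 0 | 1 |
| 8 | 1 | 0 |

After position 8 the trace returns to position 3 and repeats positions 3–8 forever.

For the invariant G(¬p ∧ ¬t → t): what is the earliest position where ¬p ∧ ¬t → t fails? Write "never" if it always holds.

2

Check ¬p ∧ ¬t → t at each position in order: 0 ✓, 1 ✓.
At position 2 the labels are {}, so ¬p ∧ ¬t → t is false there. This is the first violation.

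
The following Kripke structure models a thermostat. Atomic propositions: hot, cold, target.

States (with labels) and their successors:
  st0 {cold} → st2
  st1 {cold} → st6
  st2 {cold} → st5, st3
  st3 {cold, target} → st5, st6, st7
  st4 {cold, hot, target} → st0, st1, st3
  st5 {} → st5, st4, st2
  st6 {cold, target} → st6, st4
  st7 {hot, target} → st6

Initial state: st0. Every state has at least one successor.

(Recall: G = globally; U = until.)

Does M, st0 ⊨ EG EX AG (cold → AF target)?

States satisfying EX AG (cold → AF target): ∅.
States satisfying EG EX AG (cold → AF target): ∅.
No suitable path/successor from st0 witnesses the formula.
st0 ∉ Sat(EG EX AG (cold → AF target)).

Violated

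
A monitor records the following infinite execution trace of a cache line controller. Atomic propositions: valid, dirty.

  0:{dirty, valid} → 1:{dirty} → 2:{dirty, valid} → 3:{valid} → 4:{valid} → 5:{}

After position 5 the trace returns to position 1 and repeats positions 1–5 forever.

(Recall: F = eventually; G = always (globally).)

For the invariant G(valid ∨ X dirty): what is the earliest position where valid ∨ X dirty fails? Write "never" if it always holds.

valid ∨ X dirty holds at every position 0..5, and those are all the positions the trace ever visits, so the invariant G(valid ∨ X dirty) is never violated.

never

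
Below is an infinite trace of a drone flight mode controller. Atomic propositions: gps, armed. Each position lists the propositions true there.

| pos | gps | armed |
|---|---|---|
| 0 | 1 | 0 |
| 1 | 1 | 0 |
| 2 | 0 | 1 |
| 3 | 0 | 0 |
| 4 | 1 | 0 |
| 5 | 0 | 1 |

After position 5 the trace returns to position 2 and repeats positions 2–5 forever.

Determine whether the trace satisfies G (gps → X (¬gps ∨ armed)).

No

gps → X (¬gps ∨ armed) must hold at every position from 0 onward. It fails at position 0, so G (gps → X (¬gps ∨ armed)) is false.
Positions where gps holds: 0, 1, 4.
Check X (¬gps ∨ armed) at each: 0→fails, 1→ok, 4→ok.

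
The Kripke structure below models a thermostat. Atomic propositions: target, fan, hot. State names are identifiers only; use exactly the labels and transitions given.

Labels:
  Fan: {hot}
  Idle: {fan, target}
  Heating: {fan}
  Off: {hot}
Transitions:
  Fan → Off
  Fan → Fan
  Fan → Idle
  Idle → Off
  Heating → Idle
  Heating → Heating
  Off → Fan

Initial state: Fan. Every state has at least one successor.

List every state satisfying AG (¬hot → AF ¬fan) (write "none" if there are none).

{Fan, Idle, Off}

States satisfying ¬hot → AF ¬fan: {Fan, Idle, Off}.
States satisfying AG (¬hot → AF ¬fan): {Fan, Idle, Off}.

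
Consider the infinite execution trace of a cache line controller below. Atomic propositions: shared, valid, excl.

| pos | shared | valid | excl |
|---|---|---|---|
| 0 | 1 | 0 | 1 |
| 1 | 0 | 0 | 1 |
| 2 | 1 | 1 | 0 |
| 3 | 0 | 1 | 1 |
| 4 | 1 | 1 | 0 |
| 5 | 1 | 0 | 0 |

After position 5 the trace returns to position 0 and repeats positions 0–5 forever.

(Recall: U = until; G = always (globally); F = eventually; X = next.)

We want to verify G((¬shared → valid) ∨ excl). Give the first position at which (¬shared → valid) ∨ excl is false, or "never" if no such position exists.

(¬shared → valid) ∨ excl holds at every position 0..5, and those are all the positions the trace ever visits, so the invariant G((¬shared → valid) ∨ excl) is never violated.

never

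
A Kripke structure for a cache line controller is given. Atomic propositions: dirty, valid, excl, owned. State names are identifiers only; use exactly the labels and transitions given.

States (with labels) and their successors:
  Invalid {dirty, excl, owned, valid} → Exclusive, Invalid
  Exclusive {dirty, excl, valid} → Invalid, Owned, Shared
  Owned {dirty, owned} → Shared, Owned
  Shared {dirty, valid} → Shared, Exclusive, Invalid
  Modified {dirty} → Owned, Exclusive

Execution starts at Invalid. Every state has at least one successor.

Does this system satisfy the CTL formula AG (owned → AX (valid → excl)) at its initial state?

States satisfying owned → AX (valid → excl): {Invalid, Exclusive, Shared, Modified}.
States satisfying AG (owned → AX (valid → excl)): ∅.
Owned is reachable from Invalid and violates owned → AX (valid → excl), so AG fails at Invalid.
Invalid ∉ Sat(AG (owned → AX (valid → excl))).

No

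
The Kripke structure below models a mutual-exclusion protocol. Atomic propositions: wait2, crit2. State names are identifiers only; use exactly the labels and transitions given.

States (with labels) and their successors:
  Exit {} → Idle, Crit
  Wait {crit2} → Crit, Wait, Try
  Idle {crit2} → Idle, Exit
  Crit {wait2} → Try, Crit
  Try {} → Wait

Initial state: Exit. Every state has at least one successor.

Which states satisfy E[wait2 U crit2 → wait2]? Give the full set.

States satisfying wait2: {Crit}.
States satisfying crit2 → wait2: {Exit, Crit, Try}.
States satisfying E[wait2 U crit2 → wait2]: {Exit, Crit, Try}.

{Exit, Crit, Try}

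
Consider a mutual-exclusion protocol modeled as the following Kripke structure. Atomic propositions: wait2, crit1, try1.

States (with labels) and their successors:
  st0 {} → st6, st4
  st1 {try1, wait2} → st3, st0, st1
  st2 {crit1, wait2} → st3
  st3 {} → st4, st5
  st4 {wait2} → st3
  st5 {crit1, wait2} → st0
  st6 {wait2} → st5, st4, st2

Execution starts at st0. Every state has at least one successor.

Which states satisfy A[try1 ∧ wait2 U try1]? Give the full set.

{st1}

States satisfying try1 ∧ wait2: {st1}.
States satisfying try1: {st1}.
States satisfying A[try1 ∧ wait2 U try1]: {st1}.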